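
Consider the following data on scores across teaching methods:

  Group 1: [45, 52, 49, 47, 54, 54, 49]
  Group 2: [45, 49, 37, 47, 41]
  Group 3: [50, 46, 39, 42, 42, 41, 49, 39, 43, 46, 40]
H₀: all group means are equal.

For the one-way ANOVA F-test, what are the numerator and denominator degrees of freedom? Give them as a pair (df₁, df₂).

degrees of freedom = [2, 20]

k = 3 groups, N = 23 total
df = (k−1, N−k) = (3−1, 23−3) = (2, 20)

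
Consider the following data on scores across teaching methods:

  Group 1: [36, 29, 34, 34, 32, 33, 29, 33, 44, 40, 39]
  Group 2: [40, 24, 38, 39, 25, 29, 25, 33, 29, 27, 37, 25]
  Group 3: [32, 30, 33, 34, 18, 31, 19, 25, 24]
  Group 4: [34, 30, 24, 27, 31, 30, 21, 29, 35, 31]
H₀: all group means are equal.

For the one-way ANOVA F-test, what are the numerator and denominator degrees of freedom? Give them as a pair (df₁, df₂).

k = 4 groups, N = 42 total
df = (k−1, N−k) = (4−1, 42−4) = (3, 38)

degrees of freedom = [3, 38]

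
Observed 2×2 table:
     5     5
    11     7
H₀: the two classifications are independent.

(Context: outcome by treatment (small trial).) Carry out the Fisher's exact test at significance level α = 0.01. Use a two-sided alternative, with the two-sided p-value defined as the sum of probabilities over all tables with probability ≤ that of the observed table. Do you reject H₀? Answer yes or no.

reject H₀: no

Margins: r₁=10, r₂=18, c₁=16, c₂=12, n=28
p_obs = C(10,5)·C(18,11)/C(28,16); sum pmf over tables with pmf ≤ p_obs
p-value (two-sided) = 0.69794
At α=0.01: p ≥ α → fail to reject H₀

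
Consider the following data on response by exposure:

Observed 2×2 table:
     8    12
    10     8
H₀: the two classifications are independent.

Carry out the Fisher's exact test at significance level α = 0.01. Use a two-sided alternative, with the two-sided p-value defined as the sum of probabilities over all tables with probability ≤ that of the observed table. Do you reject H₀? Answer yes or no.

Margins: r₁=20, r₂=18, c₁=18, c₂=20, n=38
p_obs = C(20,8)·C(18,10)/C(38,18); sum pmf over tables with pmf ≤ p_obs
p-value (two-sided) = 0.51603
At α=0.01: p ≥ α → fail to reject H₀

reject H₀: no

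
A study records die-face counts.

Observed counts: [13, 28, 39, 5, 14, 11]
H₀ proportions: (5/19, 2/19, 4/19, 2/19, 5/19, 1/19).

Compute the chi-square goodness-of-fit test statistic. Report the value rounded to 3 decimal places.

test statistic = 59.057

n = 110; E_i = n·p_i = [28.95, 11.58, 23.16, 11.58, 28.95, 5.79]
χ² = (13−28.95)²/28.95 + (28−11.58)²/11.58 + (39−23.16)²/23.16 + (5−11.58)²/11.58 + (14−28.95)²/28.95 + (11−5.79)²/5.79 = 59.0568
df = 5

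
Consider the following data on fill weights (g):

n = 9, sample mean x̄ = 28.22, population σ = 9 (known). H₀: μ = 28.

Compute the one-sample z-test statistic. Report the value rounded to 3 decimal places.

SE = σ/√n = 9/√9 = 3.0000
z = (x̄−μ₀)/SE = (28.22−28)/3.0000 = 0.0733

test statistic = 0.073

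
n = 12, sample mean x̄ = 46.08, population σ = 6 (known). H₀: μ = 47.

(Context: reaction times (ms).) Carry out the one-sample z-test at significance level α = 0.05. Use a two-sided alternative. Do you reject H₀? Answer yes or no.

reject H₀: no

SE = σ/√n = 6/√12 = 1.7321
z = (x̄−μ₀)/SE = (46.08−47)/1.7321 = -0.5312
p-value (two-sided) = 0.59531
At α=0.05: p ≥ α → fail to reject H₀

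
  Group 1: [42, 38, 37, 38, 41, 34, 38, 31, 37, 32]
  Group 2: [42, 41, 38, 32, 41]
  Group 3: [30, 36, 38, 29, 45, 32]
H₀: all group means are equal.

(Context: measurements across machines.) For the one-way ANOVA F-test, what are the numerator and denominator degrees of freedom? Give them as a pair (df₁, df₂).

k = 3 groups, N = 21 total
df = (k−1, N−k) = (3−1, 21−3) = (2, 18)

degrees of freedom = [2, 18]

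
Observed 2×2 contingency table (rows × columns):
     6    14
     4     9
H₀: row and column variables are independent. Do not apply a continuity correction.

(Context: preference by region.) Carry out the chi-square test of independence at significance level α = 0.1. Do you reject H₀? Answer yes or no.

Row totals [20, 13], col totals [10, 23], n=33
χ² = (6−6.06)²/6.06 + (14−13.94)²/13.94 + (4−3.94)²/3.94 + (9−9.06)²/9.06 = 0.0022
df = 1
p-value (upper-tail) = 0.96253
At α=0.1: p ≥ α → fail to reject H₀

reject H₀: no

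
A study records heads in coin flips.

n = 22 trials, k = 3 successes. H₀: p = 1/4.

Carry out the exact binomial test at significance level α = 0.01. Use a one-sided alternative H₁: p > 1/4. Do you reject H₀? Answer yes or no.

Exact binomial: n=22, k=3, p₀=1/4=0.2500
P(X≥3) from Σ C(n,i)·p₀^i·(1−p₀)^(n−i)
p-value (one-sided, H₁ greater) = 0.93935
At α=0.01: p ≥ α → fail to reject H₀

reject H₀: no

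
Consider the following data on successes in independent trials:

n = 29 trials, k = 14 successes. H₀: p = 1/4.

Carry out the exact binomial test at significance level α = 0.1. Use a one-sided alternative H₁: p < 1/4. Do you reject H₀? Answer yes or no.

Exact binomial: n=29, k=14, p₀=1/4=0.2500
P(X≤14) from Σ C(n,i)·p₀^i·(1−p₀)^(n−i)
p-value (one-sided, H₁ less) = 0.99822
At α=0.1: p ≥ α → fail to reject H₀

reject H₀: no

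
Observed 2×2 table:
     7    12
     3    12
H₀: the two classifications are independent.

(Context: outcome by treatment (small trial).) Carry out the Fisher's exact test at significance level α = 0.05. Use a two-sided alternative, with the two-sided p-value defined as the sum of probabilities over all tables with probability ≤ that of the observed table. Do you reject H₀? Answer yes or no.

reject H₀: no

Margins: r₁=19, r₂=15, c₁=10, c₂=24, n=34
p_obs = C(19,7)·C(15,3)/C(34,10); sum pmf over tables with pmf ≤ p_obs
p-value (two-sided) = 0.45127
At α=0.05: p ≥ α → fail to reject H₀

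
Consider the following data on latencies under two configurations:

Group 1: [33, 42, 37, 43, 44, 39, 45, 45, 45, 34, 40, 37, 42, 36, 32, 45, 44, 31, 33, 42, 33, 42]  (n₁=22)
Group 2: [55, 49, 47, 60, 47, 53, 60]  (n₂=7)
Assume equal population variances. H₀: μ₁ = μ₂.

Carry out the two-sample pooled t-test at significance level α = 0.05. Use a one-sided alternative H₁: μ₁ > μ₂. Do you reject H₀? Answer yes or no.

x̄₁=39.273, s₁=4.920, n₁=22
x̄₂=53.000, s₂=5.627, n₂=7
s_p² = [21·4.920² + 6·5.627²]/27 = 25.8653
SE = √(s_p²·(1/22+1/7)) = 2.2070
t = (39.273−53.000)/2.2070 = -6.2199
df = 27
p-value (one-sided, H₁ greater) = 1.00000
At α=0.05: p ≥ α → fail to reject H₀

reject H₀: no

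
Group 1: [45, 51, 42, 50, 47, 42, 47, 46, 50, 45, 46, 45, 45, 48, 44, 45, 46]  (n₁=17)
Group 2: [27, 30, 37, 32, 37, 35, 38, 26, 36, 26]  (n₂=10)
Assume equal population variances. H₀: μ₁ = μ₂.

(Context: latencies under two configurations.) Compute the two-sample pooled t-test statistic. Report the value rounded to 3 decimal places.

test statistic = 9.710

x̄₁=46.118, s₁=2.547, n₁=17
x̄₂=32.400, s₂=4.835, n₂=10
s_p² = [16·2.547² + 9·4.835²]/25 = 12.5666
SE = √(s_p²·(1/17+1/10)) = 1.4128
t = (46.118−32.400)/1.4128 = 9.7099
df = 25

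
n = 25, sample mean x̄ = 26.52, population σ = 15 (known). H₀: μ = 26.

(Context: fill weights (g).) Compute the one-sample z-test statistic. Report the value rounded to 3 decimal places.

test statistic = 0.173

SE = σ/√n = 15/√25 = 3.0000
z = (x̄−μ₀)/SE = (26.52−26)/3.0000 = 0.1733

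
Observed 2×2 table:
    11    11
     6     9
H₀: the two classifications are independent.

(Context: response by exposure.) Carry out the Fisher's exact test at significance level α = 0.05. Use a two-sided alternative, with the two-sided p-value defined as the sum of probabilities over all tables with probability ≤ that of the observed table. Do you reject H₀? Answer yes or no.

Margins: r₁=22, r₂=15, c₁=17, c₂=20, n=37
p_obs = C(22,11)·C(15,6)/C(37,17); sum pmf over tables with pmf ≤ p_obs
p-value (two-sided) = 0.73838
At α=0.05: p ≥ α → fail to reject H₀

reject H₀: no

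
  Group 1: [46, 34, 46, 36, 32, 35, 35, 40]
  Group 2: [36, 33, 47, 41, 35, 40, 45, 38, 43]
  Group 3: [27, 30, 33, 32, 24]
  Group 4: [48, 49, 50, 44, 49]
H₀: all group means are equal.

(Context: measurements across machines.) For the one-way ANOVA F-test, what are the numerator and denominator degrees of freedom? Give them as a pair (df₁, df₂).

degrees of freedom = [3, 23]

k = 4 groups, N = 27 total
df = (k−1, N−k) = (4−1, 27−4) = (3, 23)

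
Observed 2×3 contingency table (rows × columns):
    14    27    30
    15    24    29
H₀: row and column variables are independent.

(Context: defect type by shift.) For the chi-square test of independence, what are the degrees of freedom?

degrees of freedom = 2

df = (r−1)(c−1) = (2−1)·(3−1) = 2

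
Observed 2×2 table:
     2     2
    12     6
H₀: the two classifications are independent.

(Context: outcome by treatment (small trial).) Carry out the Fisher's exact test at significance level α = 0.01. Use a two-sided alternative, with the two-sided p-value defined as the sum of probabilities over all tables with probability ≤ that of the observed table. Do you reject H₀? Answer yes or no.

Margins: r₁=4, r₂=18, c₁=14, c₂=8, n=22
p_obs = C(4,2)·C(18,12)/C(22,14); sum pmf over tables with pmf ≤ p_obs
p-value (two-sided) = 0.60191
At α=0.01: p ≥ α → fail to reject H₀

reject H₀: no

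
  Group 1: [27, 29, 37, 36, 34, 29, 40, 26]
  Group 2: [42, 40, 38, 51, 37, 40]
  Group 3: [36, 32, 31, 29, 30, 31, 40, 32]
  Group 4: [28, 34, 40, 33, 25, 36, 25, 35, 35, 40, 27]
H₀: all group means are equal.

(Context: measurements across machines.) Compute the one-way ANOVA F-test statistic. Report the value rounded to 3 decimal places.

Group means [32.25, 41.33, 32.62, 32.55], grand mean 34.091
SSB = Σnᵢ(x̄ᵢ−x̄)² = 385.292; SSW = ΣΣ(x−x̄ᵢ)² = 709.436
MSB = 385.292/3 = 128.4306; MSW = 709.436/29 = 24.4633
F = MSB/MSW = 5.2499
df = (3, 29)

test statistic = 5.250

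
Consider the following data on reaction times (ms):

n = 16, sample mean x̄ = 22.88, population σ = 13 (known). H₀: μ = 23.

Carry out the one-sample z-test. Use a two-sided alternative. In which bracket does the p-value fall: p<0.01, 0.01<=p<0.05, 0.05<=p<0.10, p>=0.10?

p-value bracket: p>=0.10

SE = σ/√n = 13/√16 = 3.2500
z = (x̄−μ₀)/SE = (22.88−23)/3.2500 = -0.0369
p-value (two-sided) = 0.97055
→ bracket: p>=0.10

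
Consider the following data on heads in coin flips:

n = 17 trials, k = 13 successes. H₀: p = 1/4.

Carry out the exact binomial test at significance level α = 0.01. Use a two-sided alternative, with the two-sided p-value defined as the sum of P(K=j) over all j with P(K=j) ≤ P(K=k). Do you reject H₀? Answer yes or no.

Exact binomial: n=17, k=13, p₀=1/4=0.2500
P(X=j) = C(n,j)·p₀^j·(1−p₀)^(n−j); p = Σ P(X=j) over j with P(X=j) ≤ P(X=13)
p-value (two-sided) = 0.00001
At α=0.01: p < α → reject H₀

reject H₀: yes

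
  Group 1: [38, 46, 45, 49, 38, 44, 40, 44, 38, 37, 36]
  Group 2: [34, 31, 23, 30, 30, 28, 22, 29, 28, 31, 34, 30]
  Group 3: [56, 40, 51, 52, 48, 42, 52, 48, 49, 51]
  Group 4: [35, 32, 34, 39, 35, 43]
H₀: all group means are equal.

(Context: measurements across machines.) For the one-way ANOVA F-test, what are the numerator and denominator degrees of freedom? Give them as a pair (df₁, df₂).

degrees of freedom = [3, 35]

k = 4 groups, N = 39 total
df = (k−1, N−k) = (4−1, 39−4) = (3, 35)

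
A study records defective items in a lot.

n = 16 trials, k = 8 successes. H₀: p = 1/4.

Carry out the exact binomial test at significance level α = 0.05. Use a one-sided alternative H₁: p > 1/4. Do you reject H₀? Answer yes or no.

Exact binomial: n=16, k=8, p₀=1/4=0.2500
P(X≥8) from Σ C(n,i)·p₀^i·(1−p₀)^(n−i)
p-value (one-sided, H₁ greater) = 0.02713
At α=0.05: p < α → reject H₀

reject H₀: yes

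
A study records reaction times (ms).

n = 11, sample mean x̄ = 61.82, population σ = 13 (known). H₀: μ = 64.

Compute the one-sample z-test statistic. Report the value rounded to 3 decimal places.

SE = σ/√n = 13/√11 = 3.9196
z = (x̄−μ₀)/SE = (61.82−64)/3.9196 = -0.5562

test statistic = -0.556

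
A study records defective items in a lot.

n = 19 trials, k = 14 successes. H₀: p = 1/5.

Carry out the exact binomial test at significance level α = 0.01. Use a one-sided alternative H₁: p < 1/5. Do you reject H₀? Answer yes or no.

reject H₀: no

Exact binomial: n=19, k=14, p₀=1/5=0.2000
P(X≤14) from Σ C(n,i)·p₀^i·(1−p₀)^(n−i)
p-value (one-sided, H₁ less) = 1.00000
At α=0.01: p ≥ α → fail to reject H₀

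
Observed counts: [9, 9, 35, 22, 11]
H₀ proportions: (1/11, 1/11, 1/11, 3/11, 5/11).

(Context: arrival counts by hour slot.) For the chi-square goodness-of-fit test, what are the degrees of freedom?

df = k − 1 = 5 − 1 = 4

degrees of freedom = 4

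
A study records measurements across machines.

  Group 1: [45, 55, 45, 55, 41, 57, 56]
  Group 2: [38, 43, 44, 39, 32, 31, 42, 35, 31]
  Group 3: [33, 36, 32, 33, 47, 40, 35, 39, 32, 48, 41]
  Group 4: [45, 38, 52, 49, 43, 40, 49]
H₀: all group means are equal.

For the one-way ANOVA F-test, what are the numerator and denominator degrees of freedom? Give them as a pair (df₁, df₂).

k = 4 groups, N = 34 total
df = (k−1, N−k) = (4−1, 34−4) = (3, 30)

degrees of freedom = [3, 30]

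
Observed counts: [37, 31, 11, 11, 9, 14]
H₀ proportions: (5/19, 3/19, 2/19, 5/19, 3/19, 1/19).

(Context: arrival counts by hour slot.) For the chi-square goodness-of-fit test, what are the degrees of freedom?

degrees of freedom = 5

df = k − 1 = 6 − 1 = 5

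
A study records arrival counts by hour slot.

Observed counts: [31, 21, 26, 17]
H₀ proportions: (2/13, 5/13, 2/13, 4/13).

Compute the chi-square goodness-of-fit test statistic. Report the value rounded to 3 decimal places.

n = 95; E_i = n·p_i = [14.62, 36.54, 14.62, 29.23]
χ² = (31−14.62)²/14.62 + (21−36.54)²/36.54 + (26−14.62)²/14.62 + (17−29.23)²/29.23 = 38.9616
df = 3

test statistic = 38.962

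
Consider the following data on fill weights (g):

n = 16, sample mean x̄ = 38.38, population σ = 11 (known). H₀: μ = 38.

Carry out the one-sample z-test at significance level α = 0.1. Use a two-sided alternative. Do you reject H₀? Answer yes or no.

reject H₀: no

SE = σ/√n = 11/√16 = 2.7500
z = (x̄−μ₀)/SE = (38.38−38)/2.7500 = 0.1382
p-value (two-sided) = 0.89010
At α=0.1: p ≥ α → fail to reject H₀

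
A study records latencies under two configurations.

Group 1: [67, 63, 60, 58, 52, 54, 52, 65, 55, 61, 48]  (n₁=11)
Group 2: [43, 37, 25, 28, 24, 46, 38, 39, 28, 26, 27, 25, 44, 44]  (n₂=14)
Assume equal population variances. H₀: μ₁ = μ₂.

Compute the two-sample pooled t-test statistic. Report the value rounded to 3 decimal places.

test statistic = 7.923

x̄₁=57.727, s₁=6.035, n₁=11
x̄₂=33.857, s₂=8.420, n₂=14
s_p² = [10·6.035² + 13·8.420²]/23 = 55.9085
SE = √(s_p²·(1/11+1/14)) = 3.0126
t = (57.727−33.857)/3.0126 = 7.9233
df = 23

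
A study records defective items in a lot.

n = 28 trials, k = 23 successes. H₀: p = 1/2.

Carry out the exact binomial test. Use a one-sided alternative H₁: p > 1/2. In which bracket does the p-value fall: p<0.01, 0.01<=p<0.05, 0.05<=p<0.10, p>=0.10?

p-value bracket: p<0.01

Exact binomial: n=28, k=23, p₀=1/2=0.5000
P(X≥23) from Σ C(n,i)·p₀^i·(1−p₀)^(n−i)
p-value (one-sided, H₁ greater) = 0.00046
→ bracket: p<0.01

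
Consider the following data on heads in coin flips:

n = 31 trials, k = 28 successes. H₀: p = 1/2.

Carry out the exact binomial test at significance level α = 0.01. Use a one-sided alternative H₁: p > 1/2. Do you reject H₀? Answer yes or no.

Exact binomial: n=31, k=28, p₀=1/2=0.5000
P(X≥28) from Σ C(n,i)·p₀^i·(1−p₀)^(n−i)
p-value (one-sided, H₁ greater) = 0.00000
At α=0.01: p < α → reject H₀

reject H₀: yes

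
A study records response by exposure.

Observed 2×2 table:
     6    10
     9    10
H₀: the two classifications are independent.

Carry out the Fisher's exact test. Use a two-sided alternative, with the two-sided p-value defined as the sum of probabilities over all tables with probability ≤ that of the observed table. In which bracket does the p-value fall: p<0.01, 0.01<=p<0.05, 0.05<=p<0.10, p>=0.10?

p-value bracket: p>=0.10

Margins: r₁=16, r₂=19, c₁=15, c₂=20, n=35
p_obs = C(16,6)·C(19,9)/C(35,15); sum pmf over tables with pmf ≤ p_obs
p-value (two-sided) = 0.73378
→ bracket: p>=0.10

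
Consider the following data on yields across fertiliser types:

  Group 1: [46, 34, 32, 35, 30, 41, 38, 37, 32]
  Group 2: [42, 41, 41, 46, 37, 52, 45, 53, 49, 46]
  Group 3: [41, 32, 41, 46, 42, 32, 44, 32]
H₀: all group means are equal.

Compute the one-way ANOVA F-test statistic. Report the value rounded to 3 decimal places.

test statistic = 7.406

Group means [36.11, 45.20, 38.75], grand mean 40.259
SSB = Σnᵢ(x̄ᵢ−x̄)² = 417.196; SSW = ΣΣ(x−x̄ᵢ)² = 675.989
MSB = 417.196/2 = 208.5981; MSW = 675.989/24 = 28.1662
F = MSB/MSW = 7.4060
df = (2, 24)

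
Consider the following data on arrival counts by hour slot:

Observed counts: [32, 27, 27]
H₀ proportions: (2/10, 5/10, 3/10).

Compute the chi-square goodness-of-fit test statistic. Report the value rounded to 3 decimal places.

n = 86; E_i = n·p_i = [17.20, 43.00, 25.80]
χ² = (32−17.20)²/17.20 + (27−43.00)²/43.00 + (27−25.80)²/25.80 = 18.7442
df = 2

test statistic = 18.744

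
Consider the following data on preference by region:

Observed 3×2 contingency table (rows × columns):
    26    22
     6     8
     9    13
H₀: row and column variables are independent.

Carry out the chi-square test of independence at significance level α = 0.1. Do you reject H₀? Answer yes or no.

Row totals [48, 14, 22], col totals [41, 43], n=84
χ² = (26−23.43)²/23.43 + (22−24.57)²/24.57 + (6−6.83)²/6.83 + (8−7.17)²/7.17 + (9−10.74)²/10.74 + (13−11.26)²/11.26 = 1.2994
df = 2
p-value (upper-tail) = 0.52219
At α=0.1: p ≥ α → fail to reject H₀

reject H₀: no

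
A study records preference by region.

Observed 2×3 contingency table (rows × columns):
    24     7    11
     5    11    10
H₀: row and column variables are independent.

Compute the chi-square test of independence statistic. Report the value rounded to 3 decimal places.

Row totals [42, 26], col totals [29, 18, 21], n=68
χ² = (24−17.91)²/17.91 + (7−11.12)²/11.12 + (11−12.97)²/12.97 + (5−11.09)²/11.09 + (11−6.88)²/6.88 + (10−8.03)²/8.03 = 10.1839
df = 2

test statistic = 10.184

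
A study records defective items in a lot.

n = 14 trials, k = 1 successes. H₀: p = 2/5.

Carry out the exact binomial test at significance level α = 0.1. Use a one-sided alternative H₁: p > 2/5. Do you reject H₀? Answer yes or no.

reject H₀: no

Exact binomial: n=14, k=1, p₀=2/5=0.4000
P(X≥1) from Σ C(n,i)·p₀^i·(1−p₀)^(n−i)
p-value (one-sided, H₁ greater) = 0.99922
At α=0.1: p ≥ α → fail to reject H₀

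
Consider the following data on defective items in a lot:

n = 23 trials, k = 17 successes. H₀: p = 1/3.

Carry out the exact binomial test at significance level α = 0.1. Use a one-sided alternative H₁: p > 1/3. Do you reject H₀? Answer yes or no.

reject H₀: yes

Exact binomial: n=23, k=17, p₀=1/3=0.3333
P(X≥17) from Σ C(n,i)·p₀^i·(1−p₀)^(n−i)
p-value (one-sided, H₁ greater) = 0.00008
At α=0.1: p < α → reject H₀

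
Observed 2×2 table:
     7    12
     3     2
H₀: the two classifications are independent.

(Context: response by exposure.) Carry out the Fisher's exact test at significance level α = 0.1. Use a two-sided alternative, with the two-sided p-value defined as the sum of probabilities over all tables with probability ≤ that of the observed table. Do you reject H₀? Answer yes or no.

Margins: r₁=19, r₂=5, c₁=10, c₂=14, n=24
p_obs = C(19,7)·C(5,3)/C(24,10); sum pmf over tables with pmf ≤ p_obs
p-value (two-sided) = 0.61462
At α=0.1: p ≥ α → fail to reject H₀

reject H₀: no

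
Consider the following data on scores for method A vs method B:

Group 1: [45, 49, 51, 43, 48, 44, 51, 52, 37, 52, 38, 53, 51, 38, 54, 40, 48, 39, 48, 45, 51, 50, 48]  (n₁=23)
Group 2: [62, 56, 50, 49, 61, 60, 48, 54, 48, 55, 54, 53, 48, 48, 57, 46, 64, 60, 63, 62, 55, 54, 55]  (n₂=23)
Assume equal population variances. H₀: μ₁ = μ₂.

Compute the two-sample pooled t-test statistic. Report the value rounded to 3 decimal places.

x̄₁=46.739, s₁=5.319, n₁=23
x̄₂=54.870, s₂=5.554, n₂=23
s_p² = [22·5.319² + 22·5.554²]/44 = 29.5692
SE = √(s_p²·(1/23+1/23)) = 1.6035
t = (46.739−54.870)/1.6035 = -5.0704
df = 44

test statistic = -5.070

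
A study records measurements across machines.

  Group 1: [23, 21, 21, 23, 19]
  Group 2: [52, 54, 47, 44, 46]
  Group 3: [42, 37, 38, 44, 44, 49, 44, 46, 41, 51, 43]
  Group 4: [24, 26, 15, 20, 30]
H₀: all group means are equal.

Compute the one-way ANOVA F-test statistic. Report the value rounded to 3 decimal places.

test statistic = 62.726

Group means [21.40, 48.60, 43.55, 23.00], grand mean 36.308
SSB = Σnᵢ(x̄ᵢ−x̄)² = 3328.411; SSW = ΣΣ(x−x̄ᵢ)² = 389.127
MSB = 3328.411/3 = 1109.4704; MSW = 389.127/22 = 17.6876
F = MSB/MSW = 62.7259
df = (3, 22)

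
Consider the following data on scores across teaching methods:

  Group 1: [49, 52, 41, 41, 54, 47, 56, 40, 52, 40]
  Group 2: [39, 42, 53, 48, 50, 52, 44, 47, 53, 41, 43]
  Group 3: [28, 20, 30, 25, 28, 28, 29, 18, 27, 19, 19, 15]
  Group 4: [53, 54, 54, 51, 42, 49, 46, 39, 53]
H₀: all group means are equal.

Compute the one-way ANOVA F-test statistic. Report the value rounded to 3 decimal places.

test statistic = 53.039

Group means [47.20, 46.55, 23.83, 49.00], grand mean 40.738
SSB = Σnᵢ(x̄ᵢ−x̄)² = 4832.125; SSW = ΣΣ(x−x̄ᵢ)² = 1153.994
MSB = 4832.125/3 = 1610.7084; MSW = 1153.994/38 = 30.3683
F = MSB/MSW = 53.0392
df = (3, 38)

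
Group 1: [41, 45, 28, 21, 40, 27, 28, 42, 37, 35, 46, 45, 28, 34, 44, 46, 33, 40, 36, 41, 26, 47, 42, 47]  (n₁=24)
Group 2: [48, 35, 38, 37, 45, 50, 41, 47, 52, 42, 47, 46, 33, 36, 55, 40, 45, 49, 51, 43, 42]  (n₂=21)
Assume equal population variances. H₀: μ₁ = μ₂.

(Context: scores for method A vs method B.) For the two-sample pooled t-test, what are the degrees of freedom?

degrees of freedom = 43

df = n₁ + n₂ − 2 = 24 + 21 − 2 = 43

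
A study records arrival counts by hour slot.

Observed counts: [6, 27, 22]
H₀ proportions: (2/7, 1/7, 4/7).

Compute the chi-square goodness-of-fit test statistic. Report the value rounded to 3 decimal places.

n = 55; E_i = n·p_i = [15.71, 7.86, 31.43]
χ² = (6−15.71)²/15.71 + (27−7.86)²/7.86 + (22−31.43)²/31.43 = 55.4727
df = 2

test statistic = 55.473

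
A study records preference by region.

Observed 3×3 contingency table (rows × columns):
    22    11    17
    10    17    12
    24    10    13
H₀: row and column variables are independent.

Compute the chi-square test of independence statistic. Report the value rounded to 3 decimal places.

Row totals [50, 39, 47], col totals [56, 38, 42], n=136
χ² = (22−20.59)²/20.59 + (11−13.97)²/13.97 + (17−15.44)²/15.44 + (10−16.06)²/16.06 + (17−10.90)²/10.90 + (12−12.04)²/12.04 + (24−19.35)²/19.35 + (10−13.13)²/13.13 + (13−14.51)²/14.51 = 8.6109
df = 4

test statistic = 8.611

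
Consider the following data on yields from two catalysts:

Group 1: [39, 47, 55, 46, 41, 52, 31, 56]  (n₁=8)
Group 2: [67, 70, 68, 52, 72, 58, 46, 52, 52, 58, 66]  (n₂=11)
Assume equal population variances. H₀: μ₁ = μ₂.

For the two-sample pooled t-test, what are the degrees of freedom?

degrees of freedom = 17

df = n₁ + n₂ − 2 = 8 + 11 − 2 = 17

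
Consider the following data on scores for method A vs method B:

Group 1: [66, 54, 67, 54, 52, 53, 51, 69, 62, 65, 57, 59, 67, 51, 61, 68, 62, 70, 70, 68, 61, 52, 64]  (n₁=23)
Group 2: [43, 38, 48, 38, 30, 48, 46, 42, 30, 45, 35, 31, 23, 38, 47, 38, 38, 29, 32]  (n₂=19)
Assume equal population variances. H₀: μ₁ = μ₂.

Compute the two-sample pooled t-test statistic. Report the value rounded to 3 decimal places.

test statistic = 10.686

x̄₁=61.000, s₁=6.715, n₁=23
x̄₂=37.842, s₂=7.313, n₂=19
s_p² = [22·6.715² + 18·7.313²]/40 = 48.8632
SE = √(s_p²·(1/23+1/19)) = 2.1671
t = (61.000−37.842)/2.1671 = 10.6862
df = 40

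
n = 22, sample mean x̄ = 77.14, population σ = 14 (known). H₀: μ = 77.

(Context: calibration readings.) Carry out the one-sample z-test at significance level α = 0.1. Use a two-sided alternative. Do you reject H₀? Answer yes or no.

SE = σ/√n = 14/√22 = 2.9848
z = (x̄−μ₀)/SE = (77.14−77)/2.9848 = 0.0469
p-value (two-sided) = 0.96259
At α=0.1: p ≥ α → fail to reject H₀

reject H₀: no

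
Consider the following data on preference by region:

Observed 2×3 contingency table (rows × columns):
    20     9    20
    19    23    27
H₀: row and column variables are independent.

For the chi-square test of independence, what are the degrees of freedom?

degrees of freedom = 2

df = (r−1)(c−1) = (2−1)·(3−1) = 2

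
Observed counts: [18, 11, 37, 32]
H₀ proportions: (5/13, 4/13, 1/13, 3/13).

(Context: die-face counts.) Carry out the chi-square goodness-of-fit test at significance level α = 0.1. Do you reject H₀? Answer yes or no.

reject H₀: yes

n = 98; E_i = n·p_i = [37.69, 30.15, 7.54, 22.62]
χ² = (18−37.69)²/37.69 + (11−30.15)²/30.15 + (37−7.54)²/7.54 + (32−22.62)²/22.62 = 141.4896
df = 3
p-value (upper-tail) = 0.00000
At α=0.1: p < α → reject H₀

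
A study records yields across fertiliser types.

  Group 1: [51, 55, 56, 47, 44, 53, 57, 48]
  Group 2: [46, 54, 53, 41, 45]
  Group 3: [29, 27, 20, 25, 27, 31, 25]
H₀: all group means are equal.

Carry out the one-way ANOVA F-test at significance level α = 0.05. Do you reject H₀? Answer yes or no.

reject H₀: yes

Group means [51.38, 47.80, 26.29], grand mean 41.700
SSB = Σnᵢ(x̄ᵢ−x̄)² = 2598.096; SSW = ΣΣ(x−x̄ᵢ)² = 350.104
MSB = 2598.096/2 = 1299.0482; MSW = 350.104/17 = 20.5943
F = MSB/MSW = 63.0780
df = (2, 17)
p-value (upper-tail) = 0.00000
At α=0.05: p < α → reject H₀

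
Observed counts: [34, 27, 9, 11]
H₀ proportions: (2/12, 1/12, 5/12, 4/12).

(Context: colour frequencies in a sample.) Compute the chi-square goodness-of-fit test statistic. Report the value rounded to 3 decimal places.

test statistic = 119.511

n = 81; E_i = n·p_i = [13.50, 6.75, 33.75, 27.00]
χ² = (34−13.50)²/13.50 + (27−6.75)²/6.75 + (9−33.75)²/33.75 + (11−27.00)²/27.00 = 119.5111
df = 3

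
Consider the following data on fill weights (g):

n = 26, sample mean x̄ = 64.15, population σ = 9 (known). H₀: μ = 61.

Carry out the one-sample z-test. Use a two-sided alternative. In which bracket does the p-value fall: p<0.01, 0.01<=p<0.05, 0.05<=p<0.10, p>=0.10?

SE = σ/√n = 9/√26 = 1.7650
z = (x̄−μ₀)/SE = (64.15−61)/1.7650 = 1.7847
p-value (two-sided) = 0.07432
→ bracket: 0.05<=p<0.10

p-value bracket: 0.05<=p<0.10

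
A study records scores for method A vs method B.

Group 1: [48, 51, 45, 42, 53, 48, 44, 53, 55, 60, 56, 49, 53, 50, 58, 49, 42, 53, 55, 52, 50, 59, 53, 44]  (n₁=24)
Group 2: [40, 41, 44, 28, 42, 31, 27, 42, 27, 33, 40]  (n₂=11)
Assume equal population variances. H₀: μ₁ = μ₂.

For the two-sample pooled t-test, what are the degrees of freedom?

degrees of freedom = 33

df = n₁ + n₂ − 2 = 24 + 11 − 2 = 33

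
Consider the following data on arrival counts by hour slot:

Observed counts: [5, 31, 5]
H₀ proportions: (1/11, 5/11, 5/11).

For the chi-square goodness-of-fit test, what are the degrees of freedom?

df = k − 1 = 3 − 1 = 2

degrees of freedom = 2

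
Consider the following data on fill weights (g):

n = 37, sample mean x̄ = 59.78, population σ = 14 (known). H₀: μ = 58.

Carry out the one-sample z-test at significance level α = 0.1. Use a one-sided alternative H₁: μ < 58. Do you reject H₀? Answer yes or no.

reject H₀: no

SE = σ/√n = 14/√37 = 2.3016
z = (x̄−μ₀)/SE = (59.78−58)/2.3016 = 0.7734
p-value (one-sided, H₁ less) = 0.78035
At α=0.1: p ≥ α → fail to reject H₀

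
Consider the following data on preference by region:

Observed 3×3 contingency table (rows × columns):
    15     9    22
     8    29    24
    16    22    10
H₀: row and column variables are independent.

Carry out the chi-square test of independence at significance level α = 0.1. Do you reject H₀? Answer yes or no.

Row totals [46, 61, 48], col totals [39, 60, 56], n=155
χ² = (15−11.57)²/11.57 + (9−17.81)²/17.81 + (22−16.62)²/16.62 + (8−15.35)²/15.35 + (29−23.61)²/23.61 + (24−22.04)²/22.04 + (16−12.08)²/12.08 + (22−18.58)²/18.58 + (10−17.34)²/17.34 = 17.0447
df = 4
p-value (upper-tail) = 0.00189
At α=0.1: p < α → reject H₀

reject H₀: yes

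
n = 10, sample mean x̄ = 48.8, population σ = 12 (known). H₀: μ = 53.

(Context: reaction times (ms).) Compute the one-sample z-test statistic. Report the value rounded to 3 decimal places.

test statistic = -1.107

SE = σ/√n = 12/√10 = 3.7947
z = (x̄−μ₀)/SE = (48.8−53)/3.7947 = -1.1068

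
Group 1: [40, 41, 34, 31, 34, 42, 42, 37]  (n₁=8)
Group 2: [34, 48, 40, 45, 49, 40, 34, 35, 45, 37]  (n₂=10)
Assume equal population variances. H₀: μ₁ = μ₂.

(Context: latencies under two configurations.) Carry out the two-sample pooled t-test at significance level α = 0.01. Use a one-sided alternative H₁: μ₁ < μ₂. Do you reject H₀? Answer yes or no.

reject H₀: no

x̄₁=37.625, s₁=4.241, n₁=8
x̄₂=40.700, s₂=5.736, n₂=10
s_p² = [7·4.241² + 9·5.736²]/16 = 26.3734
SE = √(s_p²·(1/8+1/10)) = 2.4360
t = (37.625−40.700)/2.4360 = -1.2623
df = 16
p-value (one-sided, H₁ less) = 0.11246
At α=0.01: p ≥ α → fail to reject H₀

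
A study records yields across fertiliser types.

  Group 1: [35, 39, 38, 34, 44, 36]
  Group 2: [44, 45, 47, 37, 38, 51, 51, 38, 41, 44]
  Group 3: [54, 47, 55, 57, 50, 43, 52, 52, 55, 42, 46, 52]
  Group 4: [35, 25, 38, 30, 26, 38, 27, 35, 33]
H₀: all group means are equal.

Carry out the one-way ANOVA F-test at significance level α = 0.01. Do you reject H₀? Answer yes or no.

reject H₀: yes

Group means [37.67, 43.60, 50.42, 31.89], grand mean 42.000
SSB = Σnᵢ(x̄ᵢ−x̄)² = 1908.461; SSW = ΣΣ(x−x̄ᵢ)² = 769.539
MSB = 1908.461/3 = 636.1537; MSW = 769.539/33 = 23.3194
F = MSB/MSW = 27.2801
df = (3, 33)
p-value (upper-tail) = 0.00000
At α=0.01: p < α → reject H₀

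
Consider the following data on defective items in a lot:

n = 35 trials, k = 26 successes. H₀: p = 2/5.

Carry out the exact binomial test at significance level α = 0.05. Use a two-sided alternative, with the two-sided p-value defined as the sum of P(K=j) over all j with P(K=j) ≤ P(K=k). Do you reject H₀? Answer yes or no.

Exact binomial: n=35, k=26, p₀=2/5=0.4000
P(X=j) = C(n,j)·p₀^j·(1−p₀)^(n−j); p = Σ P(X=j) over j with P(X=j) ≤ P(X=26)
p-value (two-sided) = 0.00005
At α=0.05: p < α → reject H₀

reject H₀: yes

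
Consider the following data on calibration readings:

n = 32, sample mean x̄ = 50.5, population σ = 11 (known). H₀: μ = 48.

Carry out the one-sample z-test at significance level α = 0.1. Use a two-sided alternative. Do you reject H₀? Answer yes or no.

SE = σ/√n = 11/√32 = 1.9445
z = (x̄−μ₀)/SE = (50.5−48)/1.9445 = 1.2856
p-value (two-sided) = 0.19857
At α=0.1: p ≥ α → fail to reject H₀

reject H₀: no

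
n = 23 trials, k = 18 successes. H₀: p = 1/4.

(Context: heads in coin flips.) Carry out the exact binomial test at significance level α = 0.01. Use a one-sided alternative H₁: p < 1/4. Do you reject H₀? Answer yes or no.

Exact binomial: n=23, k=18, p₀=1/4=0.2500
P(X≤18) from Σ C(n,i)·p₀^i·(1−p₀)^(n−i)
p-value (one-sided, H₁ less) = 1.00000
At α=0.01: p ≥ α → fail to reject H₀

reject H₀: no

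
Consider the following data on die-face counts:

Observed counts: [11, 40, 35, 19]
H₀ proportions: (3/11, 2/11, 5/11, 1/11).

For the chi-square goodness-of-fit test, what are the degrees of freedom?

degrees of freedom = 3

df = k − 1 = 4 − 1 = 3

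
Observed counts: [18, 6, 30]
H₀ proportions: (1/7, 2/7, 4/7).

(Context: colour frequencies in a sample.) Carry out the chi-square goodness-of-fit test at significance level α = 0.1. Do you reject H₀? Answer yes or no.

n = 54; E_i = n·p_i = [7.71, 15.43, 30.86]
χ² = (18−7.71)²/7.71 + (6−15.43)²/15.43 + (30−30.86)²/30.86 = 19.5000
df = 2
p-value (upper-tail) = 0.00006
At α=0.1: p < α → reject H₀

reject H₀: yes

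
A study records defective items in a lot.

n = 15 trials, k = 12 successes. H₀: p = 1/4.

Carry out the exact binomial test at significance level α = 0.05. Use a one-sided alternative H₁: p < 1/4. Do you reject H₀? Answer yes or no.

reject H₀: no

Exact binomial: n=15, k=12, p₀=1/4=0.2500
P(X≤12) from Σ C(n,i)·p₀^i·(1−p₀)^(n−i)
p-value (one-sided, H₁ less) = 1.00000
At α=0.05: p ≥ α → fail to reject H₀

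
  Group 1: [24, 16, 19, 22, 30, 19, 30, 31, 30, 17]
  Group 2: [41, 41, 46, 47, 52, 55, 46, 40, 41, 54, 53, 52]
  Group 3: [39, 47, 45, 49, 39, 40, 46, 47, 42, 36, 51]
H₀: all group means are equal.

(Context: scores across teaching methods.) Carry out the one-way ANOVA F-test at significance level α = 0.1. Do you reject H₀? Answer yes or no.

reject H₀: yes

Group means [23.80, 47.33, 43.73], grand mean 39.000
SSB = Σnᵢ(x̄ᵢ−x̄)² = 3389.552; SSW = ΣΣ(x−x̄ᵢ)² = 910.448
MSB = 3389.552/2 = 1694.7758; MSW = 910.448/30 = 30.3483
F = MSB/MSW = 55.8442
df = (2, 30)
p-value (upper-tail) = 0.00000
At α=0.1: p < α → reject H₀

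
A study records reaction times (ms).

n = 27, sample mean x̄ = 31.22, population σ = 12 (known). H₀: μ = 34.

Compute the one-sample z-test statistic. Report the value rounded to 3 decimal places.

test statistic = -1.204

SE = σ/√n = 12/√27 = 2.3094
z = (x̄−μ₀)/SE = (31.22−34)/2.3094 = -1.2038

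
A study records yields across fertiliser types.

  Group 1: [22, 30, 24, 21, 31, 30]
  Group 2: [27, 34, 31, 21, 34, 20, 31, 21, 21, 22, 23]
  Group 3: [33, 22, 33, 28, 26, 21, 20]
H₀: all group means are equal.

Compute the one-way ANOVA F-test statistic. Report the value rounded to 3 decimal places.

test statistic = 0.013

Group means [26.33, 25.91, 26.14], grand mean 26.083
SSB = Σnᵢ(x̄ᵢ−x̄)² = 0.734; SSW = ΣΣ(x−x̄ᵢ)² = 595.100
MSB = 0.734/2 = 0.3669; MSW = 595.100/21 = 28.3381
F = MSB/MSW = 0.0129
df = (2, 21)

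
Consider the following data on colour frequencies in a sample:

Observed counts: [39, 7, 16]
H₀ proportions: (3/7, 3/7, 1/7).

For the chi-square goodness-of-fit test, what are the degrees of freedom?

df = k − 1 = 3 − 1 = 2

degrees of freedom = 2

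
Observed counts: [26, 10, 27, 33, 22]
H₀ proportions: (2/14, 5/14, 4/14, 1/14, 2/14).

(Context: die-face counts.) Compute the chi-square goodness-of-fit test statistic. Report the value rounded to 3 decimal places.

n = 118; E_i = n·p_i = [16.86, 42.14, 33.71, 8.43, 16.86]
χ² = (26−16.86)²/16.86 + (10−42.14)²/42.14 + (27−33.71)²/33.71 + (33−8.43)²/8.43 + (22−16.86)²/16.86 = 104.0127
df = 4

test statistic = 104.013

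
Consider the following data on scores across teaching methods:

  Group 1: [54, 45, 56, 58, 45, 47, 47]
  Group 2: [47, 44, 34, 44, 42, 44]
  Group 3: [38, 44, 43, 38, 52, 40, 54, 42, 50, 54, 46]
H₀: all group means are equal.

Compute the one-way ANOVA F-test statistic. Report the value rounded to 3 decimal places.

test statistic = 3.272

Group means [50.29, 42.50, 45.55], grand mean 46.167
SSB = Σnᵢ(x̄ᵢ−x̄)² = 203.677; SSW = ΣΣ(x−x̄ᵢ)² = 653.656
MSB = 203.677/2 = 101.8387; MSW = 653.656/21 = 31.1265
F = MSB/MSW = 3.2718
df = (2, 21)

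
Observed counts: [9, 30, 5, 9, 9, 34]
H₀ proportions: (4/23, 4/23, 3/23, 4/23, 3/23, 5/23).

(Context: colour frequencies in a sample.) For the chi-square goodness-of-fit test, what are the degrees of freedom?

df = k − 1 = 6 − 1 = 5

degrees of freedom = 5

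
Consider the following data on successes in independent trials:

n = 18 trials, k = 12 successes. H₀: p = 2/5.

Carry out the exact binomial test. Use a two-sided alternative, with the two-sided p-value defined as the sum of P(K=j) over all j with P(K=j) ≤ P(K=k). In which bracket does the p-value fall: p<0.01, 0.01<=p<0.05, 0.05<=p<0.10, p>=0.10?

p-value bracket: 0.01<=p<0.05

Exact binomial: n=18, k=12, p₀=2/5=0.4000
P(X=j) = C(n,j)·p₀^j·(1−p₀)^(n−j); p = Σ P(X=j) over j with P(X=j) ≤ P(X=12)
p-value (two-sided) = 0.02851
→ bracket: 0.01<=p<0.05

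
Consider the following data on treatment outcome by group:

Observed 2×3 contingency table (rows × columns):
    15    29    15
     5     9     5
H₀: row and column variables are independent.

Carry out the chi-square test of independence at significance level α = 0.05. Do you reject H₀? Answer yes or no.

reject H₀: no

Row totals [59, 19], col totals [20, 38, 20], n=78
χ² = (15−15.13)²/15.13 + (29−28.74)²/28.74 + (15−15.13)²/15.13 + (5−4.87)²/4.87 + (9−9.26)²/9.26 + (5−4.87)²/4.87 = 0.0183
df = 2
p-value (upper-tail) = 0.99089
At α=0.05: p ≥ α → fail to reject H₀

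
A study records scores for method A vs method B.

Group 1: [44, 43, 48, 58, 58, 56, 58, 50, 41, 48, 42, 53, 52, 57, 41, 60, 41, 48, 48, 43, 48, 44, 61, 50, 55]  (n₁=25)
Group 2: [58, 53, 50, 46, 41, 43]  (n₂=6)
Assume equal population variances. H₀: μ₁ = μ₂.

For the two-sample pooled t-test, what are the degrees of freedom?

df = n₁ + n₂ − 2 = 25 + 6 − 2 = 29

degrees of freedom = 29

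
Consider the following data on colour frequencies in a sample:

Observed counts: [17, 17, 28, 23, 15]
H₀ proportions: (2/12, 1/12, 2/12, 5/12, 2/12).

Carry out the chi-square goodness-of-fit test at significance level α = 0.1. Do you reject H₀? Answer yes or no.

reject H₀: yes

n = 100; E_i = n·p_i = [16.67, 8.33, 16.67, 41.67, 16.67]
χ² = (17−16.67)²/16.67 + (17−8.33)²/8.33 + (28−16.67)²/16.67 + (23−41.67)²/41.67 + (15−16.67)²/16.67 = 25.2560
df = 4
p-value (upper-tail) = 0.00004
At α=0.1: p < α → reject H₀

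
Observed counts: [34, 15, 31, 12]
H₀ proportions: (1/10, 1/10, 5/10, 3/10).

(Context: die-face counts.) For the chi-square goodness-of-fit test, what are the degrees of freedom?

degrees of freedom = 3

df = k − 1 = 4 − 1 = 3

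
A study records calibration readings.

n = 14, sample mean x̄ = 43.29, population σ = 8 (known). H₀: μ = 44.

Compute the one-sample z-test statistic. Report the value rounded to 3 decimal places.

SE = σ/√n = 8/√14 = 2.1381
z = (x̄−μ₀)/SE = (43.29−44)/2.1381 = -0.3321

test statistic = -0.332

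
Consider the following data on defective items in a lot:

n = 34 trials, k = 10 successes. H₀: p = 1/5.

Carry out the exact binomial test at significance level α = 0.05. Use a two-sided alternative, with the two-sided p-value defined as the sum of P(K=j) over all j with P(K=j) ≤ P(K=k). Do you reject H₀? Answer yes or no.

Exact binomial: n=34, k=10, p₀=1/5=0.2000
P(X=j) = C(n,j)·p₀^j·(1−p₀)^(n−j); p = Σ P(X=j) over j with P(X=j) ≤ P(X=10)
p-value (two-sided) = 0.19544
At α=0.05: p ≥ α → fail to reject H₀

reject H₀: no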